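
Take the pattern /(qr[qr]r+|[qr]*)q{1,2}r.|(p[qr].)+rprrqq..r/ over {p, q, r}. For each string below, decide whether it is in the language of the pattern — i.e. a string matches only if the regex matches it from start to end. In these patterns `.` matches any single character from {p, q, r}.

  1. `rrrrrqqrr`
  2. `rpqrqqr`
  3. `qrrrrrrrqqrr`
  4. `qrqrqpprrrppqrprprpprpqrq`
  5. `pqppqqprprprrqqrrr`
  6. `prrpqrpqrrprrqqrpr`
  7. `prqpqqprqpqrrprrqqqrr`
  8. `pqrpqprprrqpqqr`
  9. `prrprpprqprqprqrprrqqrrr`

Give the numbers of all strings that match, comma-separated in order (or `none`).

1, 3, 5, 6, 7, 9

1 → match
2 → no match
3 → match
4 → no match
5 → match
6 → match
7 → match
8 → no match
9 → match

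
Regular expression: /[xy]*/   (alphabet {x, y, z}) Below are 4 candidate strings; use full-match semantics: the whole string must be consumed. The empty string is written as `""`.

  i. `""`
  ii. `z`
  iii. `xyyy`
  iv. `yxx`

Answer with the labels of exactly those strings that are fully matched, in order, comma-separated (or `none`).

i, iii, iv

i → match
ii → no match
iii → match
iv → match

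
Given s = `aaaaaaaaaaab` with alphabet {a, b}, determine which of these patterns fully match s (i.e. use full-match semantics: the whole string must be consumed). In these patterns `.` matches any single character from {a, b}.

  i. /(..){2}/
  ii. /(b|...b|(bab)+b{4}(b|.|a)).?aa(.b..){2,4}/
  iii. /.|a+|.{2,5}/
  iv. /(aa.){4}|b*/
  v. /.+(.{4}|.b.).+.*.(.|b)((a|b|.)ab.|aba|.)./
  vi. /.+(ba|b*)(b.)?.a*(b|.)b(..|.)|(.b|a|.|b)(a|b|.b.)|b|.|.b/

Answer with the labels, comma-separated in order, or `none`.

i → no match
ii → no match
iii → no match
iv → match
v → match
vi → no match

iv, v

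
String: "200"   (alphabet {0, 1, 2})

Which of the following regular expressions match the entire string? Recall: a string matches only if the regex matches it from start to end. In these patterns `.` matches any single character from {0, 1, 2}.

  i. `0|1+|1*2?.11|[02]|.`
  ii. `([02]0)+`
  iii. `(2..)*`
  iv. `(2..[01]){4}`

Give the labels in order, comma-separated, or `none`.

iii

i → no match
ii → no match
iii → match
iv → no match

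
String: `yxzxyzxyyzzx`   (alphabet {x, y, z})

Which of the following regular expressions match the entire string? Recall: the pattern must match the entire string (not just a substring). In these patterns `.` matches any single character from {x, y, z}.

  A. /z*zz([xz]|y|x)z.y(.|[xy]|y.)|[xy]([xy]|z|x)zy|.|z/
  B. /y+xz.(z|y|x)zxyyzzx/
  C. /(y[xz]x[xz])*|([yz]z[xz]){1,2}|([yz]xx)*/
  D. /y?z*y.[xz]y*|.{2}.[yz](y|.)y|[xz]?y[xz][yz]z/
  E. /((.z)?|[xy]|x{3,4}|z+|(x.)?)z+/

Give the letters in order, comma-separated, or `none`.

A → no match
B → match
C → no match
D → no match
E → no match — must end with `z`

B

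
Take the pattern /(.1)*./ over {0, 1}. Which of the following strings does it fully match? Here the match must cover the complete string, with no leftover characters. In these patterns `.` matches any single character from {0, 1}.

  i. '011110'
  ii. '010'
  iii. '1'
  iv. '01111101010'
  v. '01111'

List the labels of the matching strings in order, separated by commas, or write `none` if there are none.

ii, iii, iv, v

i → no match
ii → match
iii → match
iv → match
v → match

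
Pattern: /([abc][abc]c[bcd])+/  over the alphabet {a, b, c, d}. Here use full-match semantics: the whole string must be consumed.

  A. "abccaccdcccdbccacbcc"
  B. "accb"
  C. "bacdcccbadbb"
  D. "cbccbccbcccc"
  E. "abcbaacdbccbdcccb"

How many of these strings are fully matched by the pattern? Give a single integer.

A → no match
B. "accb" → match
C. "bacdcccbadbb" → no match
D. "cbccbccbcccc" → match
E → no match
Total matched: 2

2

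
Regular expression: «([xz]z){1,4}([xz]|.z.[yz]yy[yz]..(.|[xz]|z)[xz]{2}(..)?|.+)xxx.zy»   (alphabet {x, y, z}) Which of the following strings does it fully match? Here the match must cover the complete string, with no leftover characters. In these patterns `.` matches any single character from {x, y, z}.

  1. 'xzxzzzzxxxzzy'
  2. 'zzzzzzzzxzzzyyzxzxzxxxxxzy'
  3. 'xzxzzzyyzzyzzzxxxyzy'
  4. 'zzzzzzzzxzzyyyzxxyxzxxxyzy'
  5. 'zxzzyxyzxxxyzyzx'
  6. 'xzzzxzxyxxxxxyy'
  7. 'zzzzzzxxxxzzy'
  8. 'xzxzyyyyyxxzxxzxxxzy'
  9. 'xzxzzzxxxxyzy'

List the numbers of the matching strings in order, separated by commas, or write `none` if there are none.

1, 2, 3, 4, 7, 9

1 → match
2 → match
3 → match
4 → match
5 → no match — must end with 'zy'
6 → no match — must end with 'zy'
7 → match
8 → no match
9 → match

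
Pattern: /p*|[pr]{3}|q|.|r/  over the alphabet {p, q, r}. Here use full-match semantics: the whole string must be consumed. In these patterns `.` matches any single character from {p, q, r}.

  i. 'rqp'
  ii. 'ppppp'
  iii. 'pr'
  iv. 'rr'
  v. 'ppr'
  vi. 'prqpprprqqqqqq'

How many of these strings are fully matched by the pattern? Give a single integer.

2

i. 'rqp' → no match
ii. 'ppppp' → match
iii. 'pr' → no match
iv. 'rr' → no match
v. 'ppr' → match
vi → no match
Total matched: 2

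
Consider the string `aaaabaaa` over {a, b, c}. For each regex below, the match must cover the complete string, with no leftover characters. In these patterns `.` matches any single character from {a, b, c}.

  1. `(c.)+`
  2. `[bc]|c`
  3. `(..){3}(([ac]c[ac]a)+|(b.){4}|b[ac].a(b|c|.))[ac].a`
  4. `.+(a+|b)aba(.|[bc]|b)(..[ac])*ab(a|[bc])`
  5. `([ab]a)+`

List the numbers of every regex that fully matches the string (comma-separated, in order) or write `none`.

5

1 → no match — must start with `c`
2 → no match
3 → no match
4 → no match
5 → match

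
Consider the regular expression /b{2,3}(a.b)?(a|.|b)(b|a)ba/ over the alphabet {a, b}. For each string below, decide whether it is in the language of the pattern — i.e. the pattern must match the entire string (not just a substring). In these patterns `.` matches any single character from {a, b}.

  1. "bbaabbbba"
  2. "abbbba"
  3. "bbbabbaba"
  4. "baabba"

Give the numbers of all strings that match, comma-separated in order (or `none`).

1 → match
2 → no match — must start with "b"
3 → no match
4 → no match

1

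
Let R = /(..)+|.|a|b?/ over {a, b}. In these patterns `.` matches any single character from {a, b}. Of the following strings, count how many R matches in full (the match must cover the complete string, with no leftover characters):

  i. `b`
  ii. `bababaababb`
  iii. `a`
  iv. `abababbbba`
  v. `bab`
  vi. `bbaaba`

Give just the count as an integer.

i → match
ii → no match
iii → match
iv → match
v → no match
vi → match
Total matched: 4

4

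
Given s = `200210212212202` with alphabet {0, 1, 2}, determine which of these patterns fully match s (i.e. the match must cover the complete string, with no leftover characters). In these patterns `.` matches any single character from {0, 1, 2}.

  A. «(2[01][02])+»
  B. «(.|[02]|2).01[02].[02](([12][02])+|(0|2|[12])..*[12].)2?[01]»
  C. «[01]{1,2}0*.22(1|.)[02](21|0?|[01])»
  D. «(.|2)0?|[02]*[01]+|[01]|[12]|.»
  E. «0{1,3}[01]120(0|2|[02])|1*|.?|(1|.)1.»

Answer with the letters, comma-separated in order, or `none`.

A → match
B → no match
C → no match
D → no match
E → no match

A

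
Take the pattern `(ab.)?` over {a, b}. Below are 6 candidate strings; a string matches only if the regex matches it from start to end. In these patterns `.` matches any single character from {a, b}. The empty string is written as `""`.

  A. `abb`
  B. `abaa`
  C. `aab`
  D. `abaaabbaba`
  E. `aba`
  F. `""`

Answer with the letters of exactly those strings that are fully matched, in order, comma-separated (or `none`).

A. `abb` → match
B. `abaa` → no match
C. `aab` → no match
D. `abaaabbaba` → no match
E. `aba` → match
F. `""` → match

A, E, F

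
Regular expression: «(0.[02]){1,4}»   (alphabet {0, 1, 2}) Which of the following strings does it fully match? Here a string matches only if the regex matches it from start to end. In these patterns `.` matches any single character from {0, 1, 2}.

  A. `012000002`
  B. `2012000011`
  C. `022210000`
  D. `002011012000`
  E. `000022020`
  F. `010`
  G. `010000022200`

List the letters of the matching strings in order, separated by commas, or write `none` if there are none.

A, E, F

A. `012000002` → match
B. `2012000011` → no match — must start with `0`
C. `022210000` → no match
D. `002011012000` → no match
E. `000022020` → match
F. `010` → match
G. `010000022200` → no match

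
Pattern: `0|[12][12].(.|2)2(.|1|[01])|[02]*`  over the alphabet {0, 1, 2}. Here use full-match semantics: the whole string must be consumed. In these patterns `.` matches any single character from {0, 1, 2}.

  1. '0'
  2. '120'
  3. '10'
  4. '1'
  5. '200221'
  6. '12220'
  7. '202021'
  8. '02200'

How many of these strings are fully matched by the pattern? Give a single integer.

1 → match
2 → no match
3 → no match
4 → no match
5 → no match
6 → no match
7 → no match
8 → match
Total matched: 2

2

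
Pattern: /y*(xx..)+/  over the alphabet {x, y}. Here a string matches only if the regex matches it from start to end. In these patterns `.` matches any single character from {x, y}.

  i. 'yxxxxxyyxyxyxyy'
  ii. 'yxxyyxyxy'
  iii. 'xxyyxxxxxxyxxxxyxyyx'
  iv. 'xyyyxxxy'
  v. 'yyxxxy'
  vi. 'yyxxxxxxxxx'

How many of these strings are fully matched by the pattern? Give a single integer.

i → no match
ii → no match
iii → no match
iv → no match
v → match
vi → no match
Total matched: 1

1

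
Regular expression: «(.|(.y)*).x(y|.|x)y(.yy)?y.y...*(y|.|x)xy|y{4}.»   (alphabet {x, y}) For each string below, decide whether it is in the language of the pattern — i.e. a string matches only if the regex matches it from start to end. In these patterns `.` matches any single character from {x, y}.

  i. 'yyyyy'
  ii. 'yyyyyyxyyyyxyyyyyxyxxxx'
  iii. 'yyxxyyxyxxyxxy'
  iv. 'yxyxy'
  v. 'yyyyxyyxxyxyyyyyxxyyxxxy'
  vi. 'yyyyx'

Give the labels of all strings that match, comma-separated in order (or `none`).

i → match
ii → no match
iii → match
iv → no match
v → match
vi → match

i, iii, v, vi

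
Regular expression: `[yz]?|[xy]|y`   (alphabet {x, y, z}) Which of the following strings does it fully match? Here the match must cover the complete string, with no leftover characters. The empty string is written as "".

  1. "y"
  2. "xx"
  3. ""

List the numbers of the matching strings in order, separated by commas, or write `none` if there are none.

1 → match
2 → no match
3 → match

1, 3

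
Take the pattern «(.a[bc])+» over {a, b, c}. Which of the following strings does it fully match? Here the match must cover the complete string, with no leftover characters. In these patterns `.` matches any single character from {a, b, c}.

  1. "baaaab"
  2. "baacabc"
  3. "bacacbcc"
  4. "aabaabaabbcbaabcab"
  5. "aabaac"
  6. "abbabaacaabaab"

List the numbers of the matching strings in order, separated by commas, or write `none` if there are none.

5

1 → no match
2 → no match
3 → no match
4 → no match
5 → match
6 → no match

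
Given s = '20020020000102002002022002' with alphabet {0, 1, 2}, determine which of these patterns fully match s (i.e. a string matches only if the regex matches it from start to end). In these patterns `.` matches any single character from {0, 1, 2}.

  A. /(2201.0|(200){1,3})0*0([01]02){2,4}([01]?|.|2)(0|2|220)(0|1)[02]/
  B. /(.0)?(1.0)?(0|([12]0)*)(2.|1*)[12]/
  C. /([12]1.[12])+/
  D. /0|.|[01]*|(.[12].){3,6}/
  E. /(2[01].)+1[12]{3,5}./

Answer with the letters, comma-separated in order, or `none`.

A → match
B → no match
C → no match
D → no match
E → no match

A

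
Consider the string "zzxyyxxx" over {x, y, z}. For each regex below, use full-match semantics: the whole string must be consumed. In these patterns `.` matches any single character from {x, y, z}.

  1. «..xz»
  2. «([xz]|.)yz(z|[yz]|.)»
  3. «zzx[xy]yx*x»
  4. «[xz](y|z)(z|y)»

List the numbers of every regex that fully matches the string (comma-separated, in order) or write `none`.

1 → no match — must end with "xz"
2 → no match
3 → match
4 → no match

3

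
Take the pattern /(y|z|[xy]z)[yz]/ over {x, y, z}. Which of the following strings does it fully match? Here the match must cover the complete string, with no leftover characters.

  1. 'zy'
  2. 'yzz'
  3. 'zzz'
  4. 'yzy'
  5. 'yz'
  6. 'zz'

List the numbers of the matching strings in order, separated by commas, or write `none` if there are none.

1, 2, 4, 5, 6

1 → match
2 → match
3 → no match
4 → match
5 → match
6 → match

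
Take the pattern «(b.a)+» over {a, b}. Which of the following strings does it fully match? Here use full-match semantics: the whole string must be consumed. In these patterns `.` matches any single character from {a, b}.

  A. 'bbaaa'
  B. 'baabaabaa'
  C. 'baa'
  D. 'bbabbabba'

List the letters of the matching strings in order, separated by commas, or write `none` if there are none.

A → no match
B → match
C → match
D → match

B, C, D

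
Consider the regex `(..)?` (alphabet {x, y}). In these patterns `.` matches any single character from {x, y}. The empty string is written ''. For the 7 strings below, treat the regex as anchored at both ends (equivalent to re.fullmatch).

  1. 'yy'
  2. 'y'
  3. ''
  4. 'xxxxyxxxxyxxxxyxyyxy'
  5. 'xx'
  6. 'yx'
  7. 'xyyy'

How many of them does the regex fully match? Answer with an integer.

4

1. 'yy' → match
2. 'y' → no match
3. '' → match
4 → no match
5. 'xx' → match
6. 'yx' → match
7. 'xyyy' → no match
Total matched: 4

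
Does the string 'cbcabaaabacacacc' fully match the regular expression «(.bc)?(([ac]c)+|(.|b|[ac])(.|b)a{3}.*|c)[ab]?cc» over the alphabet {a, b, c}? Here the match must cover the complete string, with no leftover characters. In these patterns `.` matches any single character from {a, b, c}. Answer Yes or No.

Yes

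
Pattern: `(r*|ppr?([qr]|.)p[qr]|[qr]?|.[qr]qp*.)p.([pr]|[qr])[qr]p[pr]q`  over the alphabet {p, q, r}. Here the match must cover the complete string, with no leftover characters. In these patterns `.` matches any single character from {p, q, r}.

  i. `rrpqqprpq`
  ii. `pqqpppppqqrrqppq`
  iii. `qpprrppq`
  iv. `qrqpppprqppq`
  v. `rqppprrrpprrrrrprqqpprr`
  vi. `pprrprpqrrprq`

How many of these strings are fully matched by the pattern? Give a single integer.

i → no match
ii → no match
iii → match
iv → match
v → no match — must end with `q`
vi → match
Total matched: 3

3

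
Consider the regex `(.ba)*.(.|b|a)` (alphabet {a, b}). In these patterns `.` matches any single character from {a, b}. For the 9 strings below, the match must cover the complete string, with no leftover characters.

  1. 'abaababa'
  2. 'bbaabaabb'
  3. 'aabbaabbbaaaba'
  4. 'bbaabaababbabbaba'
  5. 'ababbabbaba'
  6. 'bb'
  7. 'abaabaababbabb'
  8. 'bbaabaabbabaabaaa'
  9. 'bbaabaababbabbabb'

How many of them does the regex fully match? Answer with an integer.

1 → match
2 → no match
3 → no match
4 → match
5 → match
6 → match
7 → match
8 → no match
9 → match
Total matched: 6

6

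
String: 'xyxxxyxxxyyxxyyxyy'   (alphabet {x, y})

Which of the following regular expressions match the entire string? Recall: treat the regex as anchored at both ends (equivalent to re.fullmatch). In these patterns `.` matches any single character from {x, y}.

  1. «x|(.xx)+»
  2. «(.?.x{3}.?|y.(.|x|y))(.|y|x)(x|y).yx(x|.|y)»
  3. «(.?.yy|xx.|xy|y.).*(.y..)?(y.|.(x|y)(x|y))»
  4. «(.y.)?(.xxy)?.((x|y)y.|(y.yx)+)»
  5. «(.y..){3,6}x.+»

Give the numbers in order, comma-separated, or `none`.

3, 5

1 → no match
2 → no match
3 → match
4 → no match
5 → match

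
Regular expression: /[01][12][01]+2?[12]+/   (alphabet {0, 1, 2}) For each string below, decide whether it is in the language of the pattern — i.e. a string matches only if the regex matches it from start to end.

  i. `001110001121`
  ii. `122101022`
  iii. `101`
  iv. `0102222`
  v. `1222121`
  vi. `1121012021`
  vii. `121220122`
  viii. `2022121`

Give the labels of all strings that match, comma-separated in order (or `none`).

iv

i → no match
ii → no match
iii → no match
iv → match
v → no match
vi → no match
vii → no match
viii → no match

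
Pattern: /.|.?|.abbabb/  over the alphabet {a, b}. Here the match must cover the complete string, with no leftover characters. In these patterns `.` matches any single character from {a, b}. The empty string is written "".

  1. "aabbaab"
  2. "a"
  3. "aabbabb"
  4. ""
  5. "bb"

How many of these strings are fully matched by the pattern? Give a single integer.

3

1 → no match
2 → match
3 → match
4 → match
5 → no match
Total matched: 3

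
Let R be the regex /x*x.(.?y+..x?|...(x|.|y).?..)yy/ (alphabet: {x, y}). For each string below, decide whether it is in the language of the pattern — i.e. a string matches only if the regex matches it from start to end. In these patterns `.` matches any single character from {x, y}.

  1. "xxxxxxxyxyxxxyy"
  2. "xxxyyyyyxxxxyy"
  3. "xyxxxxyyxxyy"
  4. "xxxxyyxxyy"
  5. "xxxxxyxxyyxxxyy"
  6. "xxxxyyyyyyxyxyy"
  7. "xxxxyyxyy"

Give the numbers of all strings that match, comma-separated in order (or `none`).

1 → match
2 → no match
3. "xyxxxxyyxxyy" → no match
4. "xxxxyyxxyy" → match
5 → match
6 → match
7. "xxxxyyxyy" → match

1, 4, 5, 6, 7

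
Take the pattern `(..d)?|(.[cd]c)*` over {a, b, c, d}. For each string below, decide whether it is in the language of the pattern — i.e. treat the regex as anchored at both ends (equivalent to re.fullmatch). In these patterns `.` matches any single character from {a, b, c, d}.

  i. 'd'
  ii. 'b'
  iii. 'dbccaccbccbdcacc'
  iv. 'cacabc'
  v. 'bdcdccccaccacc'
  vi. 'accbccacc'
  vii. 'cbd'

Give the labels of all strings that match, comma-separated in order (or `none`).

vi, vii

i → no match
ii → no match
iii → no match
iv → no match
v → no match
vi → match
vii → match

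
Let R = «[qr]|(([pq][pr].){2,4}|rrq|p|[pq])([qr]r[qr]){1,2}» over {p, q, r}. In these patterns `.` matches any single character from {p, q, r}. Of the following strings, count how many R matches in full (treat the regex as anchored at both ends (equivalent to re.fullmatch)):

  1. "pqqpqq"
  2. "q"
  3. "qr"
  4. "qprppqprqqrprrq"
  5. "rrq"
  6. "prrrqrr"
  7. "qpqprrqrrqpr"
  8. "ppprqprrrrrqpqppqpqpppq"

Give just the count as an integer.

1 → no match
2 → match
3 → no match
4 → match
5 → no match
6 → match
7 → no match
8 → no match
Total matched: 3

3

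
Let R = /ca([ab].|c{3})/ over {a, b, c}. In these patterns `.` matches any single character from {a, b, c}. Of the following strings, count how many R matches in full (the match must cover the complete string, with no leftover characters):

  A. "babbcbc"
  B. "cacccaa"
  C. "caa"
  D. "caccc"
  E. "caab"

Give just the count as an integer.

2

A → no match — must start with "ca"
B → no match
C → no match
D → match
E → match
Total matched: 2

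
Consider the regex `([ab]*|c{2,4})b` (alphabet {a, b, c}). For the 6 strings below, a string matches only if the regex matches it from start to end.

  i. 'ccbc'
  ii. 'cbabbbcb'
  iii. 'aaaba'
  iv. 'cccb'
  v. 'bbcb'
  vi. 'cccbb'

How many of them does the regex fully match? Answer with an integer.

i → no match — must end with 'b'
ii → no match
iii → no match — must end with 'b'
iv → match
v → no match
vi → no match
Total matched: 1

1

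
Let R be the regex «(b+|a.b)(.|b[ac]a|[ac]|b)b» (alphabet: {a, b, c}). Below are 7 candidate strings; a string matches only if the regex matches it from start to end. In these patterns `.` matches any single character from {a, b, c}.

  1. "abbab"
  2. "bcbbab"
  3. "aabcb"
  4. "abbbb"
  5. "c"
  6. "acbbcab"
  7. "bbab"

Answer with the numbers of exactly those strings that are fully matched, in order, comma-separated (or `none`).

1 → match
2 → no match
3 → match
4 → match
5 → no match — must end with "b"
6 → match
7 → match

1, 3, 4, 6, 7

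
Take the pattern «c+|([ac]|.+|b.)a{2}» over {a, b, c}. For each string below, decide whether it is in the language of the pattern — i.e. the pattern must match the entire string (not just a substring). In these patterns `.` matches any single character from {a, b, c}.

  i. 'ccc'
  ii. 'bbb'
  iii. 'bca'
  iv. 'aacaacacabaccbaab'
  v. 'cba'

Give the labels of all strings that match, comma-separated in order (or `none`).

i → match
ii → no match
iii → no match
iv → no match
v → no match

i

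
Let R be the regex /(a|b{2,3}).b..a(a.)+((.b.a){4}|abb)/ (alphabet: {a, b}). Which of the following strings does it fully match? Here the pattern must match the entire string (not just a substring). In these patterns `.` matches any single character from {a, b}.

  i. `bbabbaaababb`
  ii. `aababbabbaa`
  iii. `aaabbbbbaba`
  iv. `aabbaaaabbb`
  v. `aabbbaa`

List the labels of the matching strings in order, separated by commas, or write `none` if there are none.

i

i → match
ii → no match
iii → no match
iv → no match
v → no match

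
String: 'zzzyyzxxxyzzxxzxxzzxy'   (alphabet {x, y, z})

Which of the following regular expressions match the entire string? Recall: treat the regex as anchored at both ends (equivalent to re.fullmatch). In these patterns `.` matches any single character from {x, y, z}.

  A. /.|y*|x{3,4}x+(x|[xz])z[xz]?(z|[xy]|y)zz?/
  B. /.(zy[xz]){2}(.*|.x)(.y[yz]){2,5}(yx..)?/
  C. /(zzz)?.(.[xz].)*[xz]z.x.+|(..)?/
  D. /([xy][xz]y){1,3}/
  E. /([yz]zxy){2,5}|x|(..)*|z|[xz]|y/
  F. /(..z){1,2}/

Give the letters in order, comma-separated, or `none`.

A → no match
B → no match
C → match
D → no match
E → no match
F → no match — must end with 'z'

C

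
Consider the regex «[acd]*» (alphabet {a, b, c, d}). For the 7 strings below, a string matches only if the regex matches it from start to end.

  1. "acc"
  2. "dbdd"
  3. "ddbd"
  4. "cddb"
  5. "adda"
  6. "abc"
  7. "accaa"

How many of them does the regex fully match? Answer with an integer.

3

1 → match
2 → no match
3 → no match
4 → no match
5 → match
6 → no match
7 → match
Total matched: 3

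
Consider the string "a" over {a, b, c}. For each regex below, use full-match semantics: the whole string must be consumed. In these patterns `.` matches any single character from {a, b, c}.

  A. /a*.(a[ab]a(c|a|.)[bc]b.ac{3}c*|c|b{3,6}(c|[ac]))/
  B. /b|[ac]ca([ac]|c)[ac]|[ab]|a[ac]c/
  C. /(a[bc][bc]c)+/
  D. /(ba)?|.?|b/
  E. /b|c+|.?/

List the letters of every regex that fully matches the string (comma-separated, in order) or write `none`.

B, D, E

A → no match
B → match
C → no match — must end with "c"
D → match
E → match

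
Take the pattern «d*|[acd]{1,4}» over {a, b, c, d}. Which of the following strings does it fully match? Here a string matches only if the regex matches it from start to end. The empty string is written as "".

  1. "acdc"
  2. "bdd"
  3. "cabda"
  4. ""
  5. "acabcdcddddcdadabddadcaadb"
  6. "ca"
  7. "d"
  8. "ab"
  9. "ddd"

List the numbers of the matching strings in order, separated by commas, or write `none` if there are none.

1, 4, 6, 7, 9

1 → match
2 → no match
3 → no match
4 → match
5 → no match
6 → match
7 → match
8 → no match
9 → match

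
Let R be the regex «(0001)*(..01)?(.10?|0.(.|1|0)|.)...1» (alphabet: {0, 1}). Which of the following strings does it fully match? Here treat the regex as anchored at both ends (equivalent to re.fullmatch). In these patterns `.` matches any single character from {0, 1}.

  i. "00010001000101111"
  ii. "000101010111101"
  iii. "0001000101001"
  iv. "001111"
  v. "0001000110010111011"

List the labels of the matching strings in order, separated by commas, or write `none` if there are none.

i, ii, iii, v

i → match
ii → match
iii → match
iv → no match
v → match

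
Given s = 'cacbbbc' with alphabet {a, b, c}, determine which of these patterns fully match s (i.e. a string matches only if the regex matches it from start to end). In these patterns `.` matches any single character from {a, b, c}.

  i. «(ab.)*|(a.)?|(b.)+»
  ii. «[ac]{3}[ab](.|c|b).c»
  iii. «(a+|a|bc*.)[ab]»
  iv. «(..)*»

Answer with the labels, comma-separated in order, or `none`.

i → no match
ii → match
iii → no match
iv → no match

ii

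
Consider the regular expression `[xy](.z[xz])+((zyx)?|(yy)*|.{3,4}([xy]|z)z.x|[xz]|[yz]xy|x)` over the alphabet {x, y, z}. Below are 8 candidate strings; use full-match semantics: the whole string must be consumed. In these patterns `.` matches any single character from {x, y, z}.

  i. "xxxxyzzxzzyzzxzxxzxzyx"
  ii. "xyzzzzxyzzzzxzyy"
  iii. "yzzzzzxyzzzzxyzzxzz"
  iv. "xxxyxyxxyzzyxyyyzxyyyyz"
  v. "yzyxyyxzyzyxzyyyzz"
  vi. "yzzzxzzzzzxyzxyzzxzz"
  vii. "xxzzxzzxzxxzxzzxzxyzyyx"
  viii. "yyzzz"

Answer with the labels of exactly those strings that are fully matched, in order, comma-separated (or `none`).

iii, viii

i → no match
ii → no match
iii → match
iv → no match
v → no match
vi → no match
vii → no match
viii. "yyzzz" → match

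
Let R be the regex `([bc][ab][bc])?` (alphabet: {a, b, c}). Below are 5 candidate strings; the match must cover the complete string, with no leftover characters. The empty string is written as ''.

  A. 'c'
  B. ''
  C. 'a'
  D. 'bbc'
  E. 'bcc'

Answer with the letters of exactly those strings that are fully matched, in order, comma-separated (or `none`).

B, D

A → no match
B → match
C → no match
D → match
E → no match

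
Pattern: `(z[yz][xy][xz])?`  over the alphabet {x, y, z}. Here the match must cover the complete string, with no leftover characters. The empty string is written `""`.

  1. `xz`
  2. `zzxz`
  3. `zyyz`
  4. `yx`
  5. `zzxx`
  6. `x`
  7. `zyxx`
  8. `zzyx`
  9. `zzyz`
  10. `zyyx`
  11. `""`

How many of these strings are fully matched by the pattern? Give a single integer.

1 → no match
2 → match
3 → match
4 → no match
5 → match
6 → no match
7 → match
8 → match
9 → match
10 → match
11 → match
Total matched: 8

8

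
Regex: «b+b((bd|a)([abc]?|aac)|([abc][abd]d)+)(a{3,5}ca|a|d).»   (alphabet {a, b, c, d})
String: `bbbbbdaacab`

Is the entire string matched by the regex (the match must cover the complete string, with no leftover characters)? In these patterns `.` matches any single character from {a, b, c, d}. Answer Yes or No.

Yes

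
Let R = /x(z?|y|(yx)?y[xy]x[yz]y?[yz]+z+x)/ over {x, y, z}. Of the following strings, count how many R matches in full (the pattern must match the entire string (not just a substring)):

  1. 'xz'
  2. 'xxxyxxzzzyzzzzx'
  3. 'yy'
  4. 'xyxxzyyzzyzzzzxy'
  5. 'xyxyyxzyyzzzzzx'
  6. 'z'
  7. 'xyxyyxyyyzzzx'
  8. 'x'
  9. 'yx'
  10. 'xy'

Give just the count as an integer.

5

1. 'xz' → match
2 → no match
3. 'yy' → no match — must start with 'x'
4 → no match
5 → match
6. 'z' → no match — must start with 'x'
7 → match
8. 'x' → match
9. 'yx' → no match — must start with 'x'
10. 'xy' → match
Total matched: 5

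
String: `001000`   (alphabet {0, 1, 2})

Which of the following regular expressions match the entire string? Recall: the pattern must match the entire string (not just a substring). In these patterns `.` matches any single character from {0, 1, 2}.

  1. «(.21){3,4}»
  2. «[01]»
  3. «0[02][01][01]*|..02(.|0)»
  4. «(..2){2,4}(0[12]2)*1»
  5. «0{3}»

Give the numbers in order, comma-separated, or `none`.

1 → no match — must end with `21`
2 → no match
3 → match
4 → no match — must end with `1`
5 → no match

3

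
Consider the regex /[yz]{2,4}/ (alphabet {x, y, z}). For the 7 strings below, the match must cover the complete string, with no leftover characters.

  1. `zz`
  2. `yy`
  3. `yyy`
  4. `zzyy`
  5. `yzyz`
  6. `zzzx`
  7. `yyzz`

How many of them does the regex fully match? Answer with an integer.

6

1 → match
2 → match
3 → match
4 → match
5 → match
6 → no match
7 → match
Total matched: 6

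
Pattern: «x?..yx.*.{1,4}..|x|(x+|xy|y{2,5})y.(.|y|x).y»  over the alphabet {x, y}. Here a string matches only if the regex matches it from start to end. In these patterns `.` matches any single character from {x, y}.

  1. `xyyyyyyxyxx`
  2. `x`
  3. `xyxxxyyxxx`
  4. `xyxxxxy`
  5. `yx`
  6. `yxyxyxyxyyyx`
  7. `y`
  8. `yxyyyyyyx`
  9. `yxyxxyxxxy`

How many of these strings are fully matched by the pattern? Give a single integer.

1. `xyyyyyyxyxx` → no match
2. `x` → match
3. `xyxxxyyxxx` → no match
4. `xyxxxxy` → no match
5. `yx` → no match
6. `yxyxyxyxyyyx` → match
7. `y` → no match
8. `yxyyyyyyx` → no match
9. `yxyxxyxxxy` → match
Total matched: 3

3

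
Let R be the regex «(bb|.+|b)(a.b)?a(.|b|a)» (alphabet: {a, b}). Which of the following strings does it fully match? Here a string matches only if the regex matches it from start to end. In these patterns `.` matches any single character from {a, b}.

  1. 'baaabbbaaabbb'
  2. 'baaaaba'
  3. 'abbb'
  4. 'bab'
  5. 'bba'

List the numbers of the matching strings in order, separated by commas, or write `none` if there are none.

4

1 → no match
2 → no match
3 → no match
4 → match
5 → no match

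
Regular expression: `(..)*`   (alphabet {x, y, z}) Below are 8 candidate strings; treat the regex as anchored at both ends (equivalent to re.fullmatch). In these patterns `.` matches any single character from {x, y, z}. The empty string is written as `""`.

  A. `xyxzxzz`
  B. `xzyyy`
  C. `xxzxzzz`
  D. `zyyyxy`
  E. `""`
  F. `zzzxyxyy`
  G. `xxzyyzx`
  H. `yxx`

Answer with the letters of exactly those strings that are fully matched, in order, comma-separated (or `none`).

D, E, F

A. `xyxzxzz` → no match
B. `xzyyy` → no match
C. `xxzxzzz` → no match
D. `zyyyxy` → match
E. `""` → match
F. `zzzxyxyy` → match
G. `xxzyyzx` → no match
H. `yxx` → no match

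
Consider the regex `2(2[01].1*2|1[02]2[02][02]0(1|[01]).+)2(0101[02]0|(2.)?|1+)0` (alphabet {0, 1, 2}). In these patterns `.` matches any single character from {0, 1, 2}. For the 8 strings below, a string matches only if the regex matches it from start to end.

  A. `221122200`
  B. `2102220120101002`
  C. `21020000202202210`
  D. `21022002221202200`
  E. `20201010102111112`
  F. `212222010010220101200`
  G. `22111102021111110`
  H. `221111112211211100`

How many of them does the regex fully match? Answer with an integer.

3

A → match
B → no match — must end with `0`
C → match
D → no match
E → no match — must end with `0`
F → match
G → no match
H → no match
Total matched: 3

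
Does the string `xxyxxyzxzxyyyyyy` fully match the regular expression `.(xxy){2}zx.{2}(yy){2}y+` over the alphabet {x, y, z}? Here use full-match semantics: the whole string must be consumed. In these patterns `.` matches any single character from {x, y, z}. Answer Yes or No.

No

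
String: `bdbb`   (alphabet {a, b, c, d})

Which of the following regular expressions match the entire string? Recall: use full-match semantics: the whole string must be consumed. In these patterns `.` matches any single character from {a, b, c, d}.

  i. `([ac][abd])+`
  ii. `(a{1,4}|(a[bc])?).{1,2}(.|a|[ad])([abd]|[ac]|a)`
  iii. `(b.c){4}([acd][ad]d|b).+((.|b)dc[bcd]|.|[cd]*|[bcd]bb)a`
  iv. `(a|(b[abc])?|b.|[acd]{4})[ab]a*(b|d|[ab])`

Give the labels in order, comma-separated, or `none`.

i → no match
ii → match
iii → no match — must end with `a`
iv → match

ii, iv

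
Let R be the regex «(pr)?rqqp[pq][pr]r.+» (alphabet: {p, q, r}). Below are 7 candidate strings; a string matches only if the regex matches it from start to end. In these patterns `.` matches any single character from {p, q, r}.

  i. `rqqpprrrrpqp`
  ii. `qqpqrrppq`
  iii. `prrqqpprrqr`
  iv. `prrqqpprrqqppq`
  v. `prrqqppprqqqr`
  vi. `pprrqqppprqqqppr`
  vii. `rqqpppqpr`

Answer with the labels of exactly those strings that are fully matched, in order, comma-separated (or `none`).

i, iii, iv, v

i → match
ii → no match
iii → match
iv → match
v → match
vi → no match
vii → no match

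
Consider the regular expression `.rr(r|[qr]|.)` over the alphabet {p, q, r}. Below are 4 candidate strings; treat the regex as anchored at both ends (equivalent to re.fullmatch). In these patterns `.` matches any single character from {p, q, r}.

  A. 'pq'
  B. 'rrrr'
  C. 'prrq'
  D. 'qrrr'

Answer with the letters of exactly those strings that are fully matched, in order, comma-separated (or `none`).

B, C, D

A. 'pq' → no match
B. 'rrrr' → match
C. 'prrq' → match
D. 'qrrr' → match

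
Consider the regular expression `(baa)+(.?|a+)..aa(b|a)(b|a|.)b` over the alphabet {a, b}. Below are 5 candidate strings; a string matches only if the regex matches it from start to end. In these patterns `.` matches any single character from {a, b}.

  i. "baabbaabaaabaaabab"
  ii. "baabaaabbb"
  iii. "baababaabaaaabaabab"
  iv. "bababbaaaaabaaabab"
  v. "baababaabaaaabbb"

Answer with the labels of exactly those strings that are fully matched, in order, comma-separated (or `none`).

ii

i → no match
ii. "baabaaabbb" → match
iii → no match
iv → no match — must start with "baa"
v → no match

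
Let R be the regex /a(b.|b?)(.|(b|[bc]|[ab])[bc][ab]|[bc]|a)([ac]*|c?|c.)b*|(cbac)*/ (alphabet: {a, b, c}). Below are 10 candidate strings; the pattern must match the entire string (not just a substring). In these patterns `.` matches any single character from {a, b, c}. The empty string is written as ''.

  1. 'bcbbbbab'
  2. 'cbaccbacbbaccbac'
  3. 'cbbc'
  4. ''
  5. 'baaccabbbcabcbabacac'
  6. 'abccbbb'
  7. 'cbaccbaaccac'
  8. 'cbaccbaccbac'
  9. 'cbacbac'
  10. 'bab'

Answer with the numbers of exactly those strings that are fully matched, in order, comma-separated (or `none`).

1. 'bcbbbbab' → no match
2 → no match
3. 'cbbc' → no match
4. '' → match
5 → no match
6. 'abccbbb' → match
7. 'cbaccbaaccac' → no match
8. 'cbaccbaccbac' → match
9. 'cbacbac' → no match
10. 'bab' → no match

4, 6, 8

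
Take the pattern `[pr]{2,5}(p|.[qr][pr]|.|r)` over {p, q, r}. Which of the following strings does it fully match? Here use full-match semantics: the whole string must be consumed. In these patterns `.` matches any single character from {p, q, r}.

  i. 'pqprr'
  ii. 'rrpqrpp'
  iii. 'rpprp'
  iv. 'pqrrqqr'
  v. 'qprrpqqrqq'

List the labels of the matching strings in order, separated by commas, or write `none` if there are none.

iii

i → no match
ii → no match
iii → match
iv → no match
v → no match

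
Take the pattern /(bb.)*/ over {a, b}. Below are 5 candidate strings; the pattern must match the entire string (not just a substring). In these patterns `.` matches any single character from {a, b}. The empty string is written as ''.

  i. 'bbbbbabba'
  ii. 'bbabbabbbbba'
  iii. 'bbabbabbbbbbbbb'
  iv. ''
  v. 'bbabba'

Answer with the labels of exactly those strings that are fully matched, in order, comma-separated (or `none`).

i → match
ii → match
iii → match
iv → match
v → match

i, ii, iii, iv, v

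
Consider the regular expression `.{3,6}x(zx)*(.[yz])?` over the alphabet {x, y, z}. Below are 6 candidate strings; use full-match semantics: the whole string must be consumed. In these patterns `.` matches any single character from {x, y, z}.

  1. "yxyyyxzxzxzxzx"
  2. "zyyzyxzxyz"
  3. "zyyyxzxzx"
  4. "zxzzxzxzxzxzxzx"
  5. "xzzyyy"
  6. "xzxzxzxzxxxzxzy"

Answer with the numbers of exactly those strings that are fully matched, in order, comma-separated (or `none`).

1, 2, 3, 4

1 → match
2 → match
3 → match
4 → match
5 → no match
6 → no match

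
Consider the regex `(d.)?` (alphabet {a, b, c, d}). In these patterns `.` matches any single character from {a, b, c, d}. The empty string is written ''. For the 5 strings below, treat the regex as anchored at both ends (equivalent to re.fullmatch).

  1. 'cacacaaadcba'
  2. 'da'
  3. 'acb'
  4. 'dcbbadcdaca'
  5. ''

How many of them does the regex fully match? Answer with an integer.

1 → no match
2 → match
3 → no match
4 → no match
5 → match
Total matched: 2

2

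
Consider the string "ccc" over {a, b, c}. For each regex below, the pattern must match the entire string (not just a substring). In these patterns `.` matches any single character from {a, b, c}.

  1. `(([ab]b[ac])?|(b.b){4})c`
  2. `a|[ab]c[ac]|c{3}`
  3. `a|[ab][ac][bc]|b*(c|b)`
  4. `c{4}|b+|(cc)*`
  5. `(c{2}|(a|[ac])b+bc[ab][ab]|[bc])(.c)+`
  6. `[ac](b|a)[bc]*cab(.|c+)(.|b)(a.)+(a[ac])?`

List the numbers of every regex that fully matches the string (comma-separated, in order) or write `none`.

1 → no match
2 → match
3 → no match
4 → no match
5 → match
6 → no match

2, 5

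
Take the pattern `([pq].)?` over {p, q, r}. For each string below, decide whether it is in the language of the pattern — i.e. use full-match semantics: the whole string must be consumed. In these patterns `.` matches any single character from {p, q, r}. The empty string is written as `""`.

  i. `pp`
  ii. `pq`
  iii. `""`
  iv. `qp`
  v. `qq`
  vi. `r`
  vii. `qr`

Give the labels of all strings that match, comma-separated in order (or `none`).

i, ii, iii, iv, v, vii

i → match
ii → match
iii → match
iv → match
v → match
vi → no match
vii → match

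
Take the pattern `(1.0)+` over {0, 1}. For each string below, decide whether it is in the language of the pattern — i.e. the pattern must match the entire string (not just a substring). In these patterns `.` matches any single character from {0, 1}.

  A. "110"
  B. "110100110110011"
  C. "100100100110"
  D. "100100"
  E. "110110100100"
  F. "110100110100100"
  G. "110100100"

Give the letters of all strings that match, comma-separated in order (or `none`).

A. "110" → match
B → no match — must end with "0"
C. "100100100110" → match
D. "100100" → match
E. "110110100100" → match
F → match
G. "110100100" → match

A, C, D, E, F, G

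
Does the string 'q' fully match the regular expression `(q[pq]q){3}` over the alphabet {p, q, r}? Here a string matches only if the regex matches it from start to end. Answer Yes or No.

No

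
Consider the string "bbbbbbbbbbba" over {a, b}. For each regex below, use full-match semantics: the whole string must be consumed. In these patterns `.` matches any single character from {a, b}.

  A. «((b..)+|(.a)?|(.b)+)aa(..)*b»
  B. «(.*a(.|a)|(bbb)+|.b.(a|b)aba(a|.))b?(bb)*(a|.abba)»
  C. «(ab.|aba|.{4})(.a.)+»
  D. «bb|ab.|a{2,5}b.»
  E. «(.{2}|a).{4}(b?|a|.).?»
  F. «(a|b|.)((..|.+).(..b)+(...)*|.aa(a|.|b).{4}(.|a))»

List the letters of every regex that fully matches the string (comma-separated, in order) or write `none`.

B, F

A → no match — must end with "b"
B → match
C → no match
D → no match
E → no match
F → match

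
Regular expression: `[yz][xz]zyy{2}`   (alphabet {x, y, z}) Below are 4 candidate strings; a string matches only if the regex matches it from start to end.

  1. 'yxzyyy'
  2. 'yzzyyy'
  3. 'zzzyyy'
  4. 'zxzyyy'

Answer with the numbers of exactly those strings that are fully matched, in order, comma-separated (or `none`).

1, 2, 3, 4

1 → match
2 → match
3 → match
4 → match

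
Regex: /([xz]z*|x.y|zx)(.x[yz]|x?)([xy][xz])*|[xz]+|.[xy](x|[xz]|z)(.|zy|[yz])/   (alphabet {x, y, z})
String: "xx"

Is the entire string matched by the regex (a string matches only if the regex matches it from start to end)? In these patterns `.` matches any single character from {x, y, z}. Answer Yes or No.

Yes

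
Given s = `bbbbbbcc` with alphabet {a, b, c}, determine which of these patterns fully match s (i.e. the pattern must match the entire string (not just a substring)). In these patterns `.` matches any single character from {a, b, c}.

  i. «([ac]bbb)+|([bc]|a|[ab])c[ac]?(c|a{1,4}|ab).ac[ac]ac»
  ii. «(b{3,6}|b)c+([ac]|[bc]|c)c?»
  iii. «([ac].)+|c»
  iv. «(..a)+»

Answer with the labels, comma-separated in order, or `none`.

i → no match
ii → match
iii → no match
iv → no match — must end with `a`

ii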